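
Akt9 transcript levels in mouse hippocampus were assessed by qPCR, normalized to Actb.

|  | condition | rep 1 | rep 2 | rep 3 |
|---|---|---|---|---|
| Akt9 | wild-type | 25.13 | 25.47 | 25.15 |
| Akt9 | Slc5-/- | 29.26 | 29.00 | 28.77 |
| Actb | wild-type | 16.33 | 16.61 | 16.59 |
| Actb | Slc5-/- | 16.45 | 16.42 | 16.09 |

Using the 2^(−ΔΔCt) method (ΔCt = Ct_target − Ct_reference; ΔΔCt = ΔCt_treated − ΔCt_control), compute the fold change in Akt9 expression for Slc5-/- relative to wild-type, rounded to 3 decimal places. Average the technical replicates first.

0.065

Mean Ct: Akt9 wild-type 25.250; Akt9 Slc5-/- 29.010; Actb wild-type 16.510; Actb Slc5-/- 16.320
ΔCt(wild-type) = 25.250 − 16.510 = 8.740
ΔCt(Slc5-/-) = 29.010 − 16.320 = 12.690
ΔΔCt = 12.690 − 8.740 = 3.950
Fold change = 2^(−3.950) = 0.0647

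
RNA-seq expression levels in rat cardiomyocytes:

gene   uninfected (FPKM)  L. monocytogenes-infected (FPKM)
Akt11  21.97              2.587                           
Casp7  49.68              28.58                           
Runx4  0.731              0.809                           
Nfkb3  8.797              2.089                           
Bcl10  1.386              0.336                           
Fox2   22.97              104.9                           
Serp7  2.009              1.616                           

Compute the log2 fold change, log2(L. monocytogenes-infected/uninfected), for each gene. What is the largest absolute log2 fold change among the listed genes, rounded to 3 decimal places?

3.086

log2(2.587/21.97) = -3.086  (Akt11)
log2(28.58/49.68) = -0.798  (Casp7)
log2(0.809/0.731) = 0.146  (Runx4)
log2(2.089/8.797) = -2.074  (Nfkb3)
log2(0.336/1.386) = -2.044  (Bcl10)
log2(104.9/22.97) = 2.191  (Fox2)
log2(1.616/2.009) = -0.314  (Serp7)
The largest magnitude belongs to Akt11.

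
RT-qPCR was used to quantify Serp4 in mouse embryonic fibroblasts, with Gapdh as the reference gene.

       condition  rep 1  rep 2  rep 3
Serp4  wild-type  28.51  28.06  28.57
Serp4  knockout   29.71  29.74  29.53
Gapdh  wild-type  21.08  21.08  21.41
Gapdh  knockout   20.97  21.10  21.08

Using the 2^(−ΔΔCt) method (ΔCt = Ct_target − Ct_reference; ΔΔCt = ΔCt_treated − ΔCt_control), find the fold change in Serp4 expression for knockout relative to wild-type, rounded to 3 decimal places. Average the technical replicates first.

0.374

Mean Ct: Serp4 wild-type 28.380; Serp4 knockout 29.660; Gapdh wild-type 21.190; Gapdh knockout 21.050
ΔCt(wild-type) = 28.380 − 21.190 = 7.190
ΔCt(knockout) = 29.660 − 21.050 = 8.610
ΔΔCt = 8.610 − 7.190 = 1.420
Fold change = 2^(−1.420) = 0.3737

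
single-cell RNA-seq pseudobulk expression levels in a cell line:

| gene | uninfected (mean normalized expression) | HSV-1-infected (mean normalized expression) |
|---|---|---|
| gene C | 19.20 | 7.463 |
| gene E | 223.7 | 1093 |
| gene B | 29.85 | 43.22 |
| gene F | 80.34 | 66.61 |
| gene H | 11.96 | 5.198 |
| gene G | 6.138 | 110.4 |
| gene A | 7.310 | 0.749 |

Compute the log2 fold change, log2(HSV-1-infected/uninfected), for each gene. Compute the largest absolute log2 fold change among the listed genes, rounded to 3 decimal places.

log2(7.463/19.20) = -1.363  (gene C)
log2(1093/223.7) = 2.289  (gene E)
log2(43.22/29.85) = 0.534  (gene B)
log2(66.61/80.34) = -0.270  (gene F)
log2(5.198/11.96) = -1.202  (gene H)
log2(110.4/6.138) = 4.169  (gene G)
log2(0.749/7.310) = -3.287  (gene A)
The largest magnitude belongs to gene G.

4.169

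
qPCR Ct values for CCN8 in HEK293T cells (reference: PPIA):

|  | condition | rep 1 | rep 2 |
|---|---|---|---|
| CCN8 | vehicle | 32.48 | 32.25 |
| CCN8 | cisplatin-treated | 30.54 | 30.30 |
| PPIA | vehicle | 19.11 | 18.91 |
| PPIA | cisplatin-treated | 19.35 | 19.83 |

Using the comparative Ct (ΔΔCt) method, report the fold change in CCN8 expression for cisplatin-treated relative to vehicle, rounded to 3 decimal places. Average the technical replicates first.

Mean Ct: CCN8 vehicle 32.365; CCN8 cisplatin-treated 30.420; PPIA vehicle 19.010; PPIA cisplatin-treated 19.590
ΔCt(vehicle) = 32.365 − 19.010 = 13.355
ΔCt(cisplatin-treated) = 30.420 − 19.590 = 10.830
ΔΔCt = 10.830 − 13.355 = -2.525
Fold change = 2^(−(-2.525)) = 2^2.525 = 5.7557

5.756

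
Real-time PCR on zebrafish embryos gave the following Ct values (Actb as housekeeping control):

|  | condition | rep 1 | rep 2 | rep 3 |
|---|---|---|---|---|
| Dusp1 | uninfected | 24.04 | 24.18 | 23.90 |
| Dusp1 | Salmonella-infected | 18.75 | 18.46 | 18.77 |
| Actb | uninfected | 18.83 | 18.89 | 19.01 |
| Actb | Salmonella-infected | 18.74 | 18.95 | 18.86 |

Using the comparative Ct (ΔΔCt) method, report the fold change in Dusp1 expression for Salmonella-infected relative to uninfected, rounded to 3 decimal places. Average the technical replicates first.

39.947

Mean Ct: Dusp1 uninfected 24.040; Dusp1 Salmonella-infected 18.660; Actb uninfected 18.910; Actb Salmonella-infected 18.850
ΔCt(uninfected) = 24.040 − 18.910 = 5.130
ΔCt(Salmonella-infected) = 18.660 − 18.850 = -0.190
ΔΔCt = -0.190 − 5.130 = -5.320
Fold change = 2^(−(-5.320)) = 2^5.320 = 39.9466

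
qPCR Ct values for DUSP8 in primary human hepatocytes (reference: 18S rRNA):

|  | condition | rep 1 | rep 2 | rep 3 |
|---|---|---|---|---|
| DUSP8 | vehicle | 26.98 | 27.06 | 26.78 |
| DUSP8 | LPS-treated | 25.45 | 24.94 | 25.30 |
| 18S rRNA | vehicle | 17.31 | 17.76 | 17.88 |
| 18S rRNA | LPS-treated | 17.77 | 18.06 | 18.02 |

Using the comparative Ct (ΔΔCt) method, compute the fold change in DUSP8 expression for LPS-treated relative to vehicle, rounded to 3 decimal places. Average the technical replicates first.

Mean Ct: DUSP8 vehicle 26.940; DUSP8 LPS-treated 25.230; 18S rRNA vehicle 17.650; 18S rRNA LPS-treated 17.950
ΔCt(vehicle) = 26.940 − 17.650 = 9.290
ΔCt(LPS-treated) = 25.230 − 17.950 = 7.280
ΔΔCt = 7.280 − 9.290 = -2.010
Fold change = 2^(−(-2.010)) = 2^2.010 = 4.0278

4.028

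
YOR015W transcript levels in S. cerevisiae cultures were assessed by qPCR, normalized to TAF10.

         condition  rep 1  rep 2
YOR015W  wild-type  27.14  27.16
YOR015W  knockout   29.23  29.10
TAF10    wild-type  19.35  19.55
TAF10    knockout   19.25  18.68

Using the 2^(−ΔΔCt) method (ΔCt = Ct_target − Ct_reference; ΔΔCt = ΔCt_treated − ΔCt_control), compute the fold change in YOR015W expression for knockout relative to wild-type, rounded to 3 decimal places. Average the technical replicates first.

Mean Ct: YOR015W wild-type 27.150; YOR015W knockout 29.165; TAF10 wild-type 19.450; TAF10 knockout 18.965
ΔCt(wild-type) = 27.150 − 19.450 = 7.700
ΔCt(knockout) = 29.165 − 18.965 = 10.200
ΔΔCt = 10.200 − 7.700 = 2.500
Fold change = 2^(−2.500) = 0.1768

0.177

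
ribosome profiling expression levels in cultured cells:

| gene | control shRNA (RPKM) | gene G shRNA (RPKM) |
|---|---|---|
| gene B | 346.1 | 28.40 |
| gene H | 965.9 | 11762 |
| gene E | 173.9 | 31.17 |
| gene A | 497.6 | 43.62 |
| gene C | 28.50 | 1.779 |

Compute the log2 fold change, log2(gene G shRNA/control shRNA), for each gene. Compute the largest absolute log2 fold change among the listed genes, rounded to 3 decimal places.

log2(28.40/346.1) = -3.607  (gene B)
log2(11762/965.9) = 3.606  (gene H)
log2(31.17/173.9) = -2.480  (gene E)
log2(43.62/497.6) = -3.512  (gene A)
log2(1.779/28.50) = -4.002  (gene C)
The largest magnitude belongs to gene C.

4.002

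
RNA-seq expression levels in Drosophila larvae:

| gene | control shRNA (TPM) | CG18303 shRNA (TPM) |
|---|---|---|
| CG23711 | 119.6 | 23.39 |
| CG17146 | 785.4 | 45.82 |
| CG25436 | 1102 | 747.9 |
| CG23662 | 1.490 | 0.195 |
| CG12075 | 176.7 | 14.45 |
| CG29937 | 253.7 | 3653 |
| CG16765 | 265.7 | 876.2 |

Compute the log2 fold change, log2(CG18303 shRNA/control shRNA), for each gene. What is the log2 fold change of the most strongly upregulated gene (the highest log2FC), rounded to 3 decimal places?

log2(23.39/119.6) = -2.354  (CG23711)
log2(45.82/785.4) = -4.099  (CG17146)
log2(747.9/1102) = -0.559  (CG25436)
log2(0.195/1.490) = -2.934  (CG23662)
log2(14.45/176.7) = -3.612  (CG12075)
log2(3653/253.7) = 3.848  (CG29937)
log2(876.2/265.7) = 1.721  (CG16765)
CG29937 is most strongly upregulated.

3.848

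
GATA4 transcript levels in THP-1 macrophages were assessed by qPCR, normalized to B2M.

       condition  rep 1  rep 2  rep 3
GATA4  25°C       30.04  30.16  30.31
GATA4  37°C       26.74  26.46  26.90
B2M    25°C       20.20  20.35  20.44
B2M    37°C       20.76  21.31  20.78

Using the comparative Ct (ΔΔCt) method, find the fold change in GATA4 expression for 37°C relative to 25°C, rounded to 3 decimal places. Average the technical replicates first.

17.030

Mean Ct: GATA4 25°C 30.170; GATA4 37°C 26.700; B2M 25°C 20.330; B2M 37°C 20.950
ΔCt(25°C) = 30.170 − 20.330 = 9.840
ΔCt(37°C) = 26.700 − 20.950 = 5.750
ΔΔCt = 5.750 − 9.840 = -4.090
Fold change = 2^(−(-4.090)) = 2^4.090 = 17.0299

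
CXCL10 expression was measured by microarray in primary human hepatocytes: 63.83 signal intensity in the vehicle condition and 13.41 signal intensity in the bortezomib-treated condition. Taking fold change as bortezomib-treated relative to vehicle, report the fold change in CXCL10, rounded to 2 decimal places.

0.21

Fold change = 13.41 / 63.83 = 0.210
CXCL10 is downregulated.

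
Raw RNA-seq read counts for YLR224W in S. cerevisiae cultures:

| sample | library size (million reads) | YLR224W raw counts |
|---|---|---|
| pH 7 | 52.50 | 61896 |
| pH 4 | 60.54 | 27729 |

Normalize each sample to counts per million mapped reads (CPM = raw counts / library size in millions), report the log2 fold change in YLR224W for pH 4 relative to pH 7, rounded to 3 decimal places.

CPM(pH 7) = 61896 / 52.50 = 1178.9714
CPM(pH 4) = 27729 / 60.54 = 458.0278
Fold change = 458.0278 / 1178.9714 = 0.38850
log2(0.38850) = -1.3640

-1.364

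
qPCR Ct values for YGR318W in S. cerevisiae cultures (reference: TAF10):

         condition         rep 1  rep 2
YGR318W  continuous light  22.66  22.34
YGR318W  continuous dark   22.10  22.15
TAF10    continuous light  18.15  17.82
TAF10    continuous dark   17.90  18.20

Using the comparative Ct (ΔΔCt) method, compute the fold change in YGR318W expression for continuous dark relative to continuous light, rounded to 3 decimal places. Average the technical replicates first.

1.357

Mean Ct: YGR318W continuous light 22.500; YGR318W continuous dark 22.125; TAF10 continuous light 17.985; TAF10 continuous dark 18.050
ΔCt(continuous light) = 22.500 − 17.985 = 4.515
ΔCt(continuous dark) = 22.125 − 18.050 = 4.075
ΔΔCt = 4.075 − 4.515 = -0.440
Fold change = 2^(−(-0.440)) = 2^0.440 = 1.3566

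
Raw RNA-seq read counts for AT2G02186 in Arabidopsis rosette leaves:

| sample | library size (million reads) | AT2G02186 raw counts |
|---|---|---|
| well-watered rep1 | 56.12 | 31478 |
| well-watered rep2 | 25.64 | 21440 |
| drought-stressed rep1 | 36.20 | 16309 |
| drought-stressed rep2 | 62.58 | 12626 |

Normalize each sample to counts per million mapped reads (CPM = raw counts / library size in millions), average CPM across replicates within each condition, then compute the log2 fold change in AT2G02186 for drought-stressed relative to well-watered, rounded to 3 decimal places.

CPM(well-watered rep1) = 31478 / 56.12 = 560.9052
CPM(well-watered rep2) = 21440 / 25.64 = 836.1934
CPM(drought-stressed rep1) = 16309 / 36.20 = 450.5249
CPM(drought-stressed rep2) = 12626 / 62.58 = 201.7578
mean CPM(well-watered) = 698.5493; mean CPM(drought-stressed) = 326.1413
Fold change = 326.1413 / 698.5493 = 0.46688
log2(0.46688) = -1.0989

-1.099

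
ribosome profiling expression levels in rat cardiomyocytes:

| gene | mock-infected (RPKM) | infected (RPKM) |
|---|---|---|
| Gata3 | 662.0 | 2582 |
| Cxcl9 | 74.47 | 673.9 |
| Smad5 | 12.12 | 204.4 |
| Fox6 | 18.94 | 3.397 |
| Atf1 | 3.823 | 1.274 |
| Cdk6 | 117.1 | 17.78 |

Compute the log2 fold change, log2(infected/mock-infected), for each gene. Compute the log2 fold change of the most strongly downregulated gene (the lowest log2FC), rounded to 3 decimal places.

-2.719

log2(2582/662.0) = 1.964  (Gata3)
log2(673.9/74.47) = 3.178  (Cxcl9)
log2(204.4/12.12) = 4.076  (Smad5)
log2(3.397/18.94) = -2.479  (Fox6)
log2(1.274/3.823) = -1.585  (Atf1)
log2(17.78/117.1) = -2.719  (Cdk6)
Cdk6 is most strongly downregulated.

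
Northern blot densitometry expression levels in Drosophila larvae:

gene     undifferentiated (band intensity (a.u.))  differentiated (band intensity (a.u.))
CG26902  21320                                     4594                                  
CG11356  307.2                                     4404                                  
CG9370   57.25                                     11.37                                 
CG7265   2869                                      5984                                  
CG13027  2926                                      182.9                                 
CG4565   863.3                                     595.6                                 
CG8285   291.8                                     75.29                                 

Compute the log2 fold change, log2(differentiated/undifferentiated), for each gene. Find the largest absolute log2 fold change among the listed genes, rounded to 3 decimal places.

log2(4594/21320) = -2.214  (CG26902)
log2(4404/307.2) = 3.842  (CG11356)
log2(11.37/57.25) = -2.332  (CG9370)
log2(5984/2869) = 1.061  (CG7265)
log2(182.9/2926) = -4.000  (CG13027)
log2(595.6/863.3) = -0.536  (CG4565)
log2(75.29/291.8) = -1.954  (CG8285)
The largest magnitude belongs to CG13027.

4.000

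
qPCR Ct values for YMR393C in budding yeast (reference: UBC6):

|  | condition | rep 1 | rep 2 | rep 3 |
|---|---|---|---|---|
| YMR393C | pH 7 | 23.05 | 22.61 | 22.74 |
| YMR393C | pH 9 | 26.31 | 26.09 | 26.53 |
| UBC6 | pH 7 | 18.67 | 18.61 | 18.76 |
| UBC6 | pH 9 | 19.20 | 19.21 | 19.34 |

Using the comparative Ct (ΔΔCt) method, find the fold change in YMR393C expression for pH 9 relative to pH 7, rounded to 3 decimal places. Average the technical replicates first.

Mean Ct: YMR393C pH 7 22.800; YMR393C pH 9 26.310; UBC6 pH 7 18.680; UBC6 pH 9 19.250
ΔCt(pH 7) = 22.800 − 18.680 = 4.120
ΔCt(pH 9) = 26.310 − 19.250 = 7.060
ΔΔCt = 7.060 − 4.120 = 2.940
Fold change = 2^(−2.940) = 0.1303

0.130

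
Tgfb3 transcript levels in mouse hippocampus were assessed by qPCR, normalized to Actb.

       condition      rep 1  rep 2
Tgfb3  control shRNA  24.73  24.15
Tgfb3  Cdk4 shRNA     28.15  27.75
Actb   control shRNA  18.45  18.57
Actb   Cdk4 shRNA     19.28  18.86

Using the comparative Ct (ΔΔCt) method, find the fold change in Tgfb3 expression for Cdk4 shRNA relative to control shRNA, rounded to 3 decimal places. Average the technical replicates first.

Mean Ct: Tgfb3 control shRNA 24.440; Tgfb3 Cdk4 shRNA 27.950; Actb control shRNA 18.510; Actb Cdk4 shRNA 19.070
ΔCt(control shRNA) = 24.440 − 18.510 = 5.930
ΔCt(Cdk4 shRNA) = 27.950 − 19.070 = 8.880
ΔΔCt = 8.880 − 5.930 = 2.950
Fold change = 2^(−2.950) = 0.1294

0.129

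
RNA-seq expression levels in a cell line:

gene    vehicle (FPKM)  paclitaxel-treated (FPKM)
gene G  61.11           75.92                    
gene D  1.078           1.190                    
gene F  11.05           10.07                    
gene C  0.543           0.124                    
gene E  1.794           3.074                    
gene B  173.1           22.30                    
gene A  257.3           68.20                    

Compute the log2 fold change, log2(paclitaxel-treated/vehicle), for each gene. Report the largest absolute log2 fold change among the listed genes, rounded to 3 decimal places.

log2(75.92/61.11) = 0.313  (gene G)
log2(1.190/1.078) = 0.143  (gene D)
log2(10.07/11.05) = -0.134  (gene F)
log2(0.124/0.543) = -2.131  (gene C)
log2(3.074/1.794) = 0.777  (gene E)
log2(22.30/173.1) = -2.956  (gene B)
log2(68.20/257.3) = -1.916  (gene A)
The largest magnitude belongs to gene B.

2.956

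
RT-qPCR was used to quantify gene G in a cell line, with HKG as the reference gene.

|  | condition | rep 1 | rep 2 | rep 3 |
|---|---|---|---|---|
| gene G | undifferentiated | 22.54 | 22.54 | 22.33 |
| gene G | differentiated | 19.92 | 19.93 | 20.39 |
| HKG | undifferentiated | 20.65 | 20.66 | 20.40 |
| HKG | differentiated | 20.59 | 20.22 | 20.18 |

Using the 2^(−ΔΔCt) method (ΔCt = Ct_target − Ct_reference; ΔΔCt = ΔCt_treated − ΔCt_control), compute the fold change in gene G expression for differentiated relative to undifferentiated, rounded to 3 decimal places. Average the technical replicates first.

4.438

Mean Ct: gene G undifferentiated 22.470; gene G differentiated 20.080; HKG undifferentiated 20.570; HKG differentiated 20.330
ΔCt(undifferentiated) = 22.470 − 20.570 = 1.900
ΔCt(differentiated) = 20.080 − 20.330 = -0.250
ΔΔCt = -0.250 − 1.900 = -2.150
Fold change = 2^(−(-2.150)) = 2^2.150 = 4.4383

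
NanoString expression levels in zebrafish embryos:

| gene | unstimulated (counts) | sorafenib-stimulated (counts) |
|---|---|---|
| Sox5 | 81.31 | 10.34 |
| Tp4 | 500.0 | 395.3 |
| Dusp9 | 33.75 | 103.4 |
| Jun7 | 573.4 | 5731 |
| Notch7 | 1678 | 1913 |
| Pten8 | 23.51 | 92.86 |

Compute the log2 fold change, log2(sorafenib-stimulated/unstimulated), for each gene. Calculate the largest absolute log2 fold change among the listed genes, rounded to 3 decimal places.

3.321

log2(10.34/81.31) = -2.975  (Sox5)
log2(395.3/500.0) = -0.339  (Tp4)
log2(103.4/33.75) = 1.615  (Dusp9)
log2(5731/573.4) = 3.321  (Jun7)
log2(1913/1678) = 0.189  (Notch7)
log2(92.86/23.51) = 1.982  (Pten8)
The largest magnitude belongs to Jun7.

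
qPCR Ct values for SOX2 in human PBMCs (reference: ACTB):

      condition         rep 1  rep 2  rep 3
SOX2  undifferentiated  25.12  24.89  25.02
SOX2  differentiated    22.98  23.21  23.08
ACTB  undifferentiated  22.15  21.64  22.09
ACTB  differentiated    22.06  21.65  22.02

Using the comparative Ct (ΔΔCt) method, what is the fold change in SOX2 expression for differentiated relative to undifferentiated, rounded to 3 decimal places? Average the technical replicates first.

Mean Ct: SOX2 undifferentiated 25.010; SOX2 differentiated 23.090; ACTB undifferentiated 21.960; ACTB differentiated 21.910
ΔCt(undifferentiated) = 25.010 − 21.960 = 3.050
ΔCt(differentiated) = 23.090 − 21.910 = 1.180
ΔΔCt = 1.180 − 3.050 = -1.870
Fold change = 2^(−(-1.870)) = 2^1.870 = 3.6553

3.655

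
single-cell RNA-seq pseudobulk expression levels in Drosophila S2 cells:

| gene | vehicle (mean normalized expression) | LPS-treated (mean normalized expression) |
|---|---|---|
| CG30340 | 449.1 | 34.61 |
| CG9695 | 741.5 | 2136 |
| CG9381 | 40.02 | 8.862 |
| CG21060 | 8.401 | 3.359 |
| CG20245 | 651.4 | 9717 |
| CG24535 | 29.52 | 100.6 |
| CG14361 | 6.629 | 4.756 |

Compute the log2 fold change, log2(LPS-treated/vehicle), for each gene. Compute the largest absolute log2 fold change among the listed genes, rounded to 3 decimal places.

3.899

log2(34.61/449.1) = -3.698  (CG30340)
log2(2136/741.5) = 1.526  (CG9695)
log2(8.862/40.02) = -2.175  (CG9381)
log2(3.359/8.401) = -1.323  (CG21060)
log2(9717/651.4) = 3.899  (CG20245)
log2(100.6/29.52) = 1.769  (CG24535)
log2(4.756/6.629) = -0.479  (CG14361)
The largest magnitude belongs to CG20245.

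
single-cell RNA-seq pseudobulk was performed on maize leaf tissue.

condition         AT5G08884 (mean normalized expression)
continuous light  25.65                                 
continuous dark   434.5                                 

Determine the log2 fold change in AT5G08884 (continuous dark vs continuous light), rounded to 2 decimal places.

Fold change = 434.5 / 25.65 = 16.9396
log2(16.9396) = 4.082

4.08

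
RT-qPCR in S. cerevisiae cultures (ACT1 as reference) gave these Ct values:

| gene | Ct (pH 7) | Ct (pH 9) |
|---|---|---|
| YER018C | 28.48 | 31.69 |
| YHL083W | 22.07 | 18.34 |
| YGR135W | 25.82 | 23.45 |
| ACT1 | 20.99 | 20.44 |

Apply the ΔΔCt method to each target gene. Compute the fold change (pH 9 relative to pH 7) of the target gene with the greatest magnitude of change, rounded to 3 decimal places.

YER018C: ΔΔCt = (31.69−20.44) − (28.48−20.99) = 11.25 − 7.49 = 3.76; fold change = 2^-3.76 = 0.074
YHL083W: ΔΔCt = (18.34−20.44) − (22.07−20.99) = -2.10 − 1.08 = -3.18; fold change = 2^3.18 = 9.063
YGR135W: ΔΔCt = (23.45−20.44) − (25.82−20.99) = 3.01 − 4.83 = -1.82; fold change = 2^1.82 = 3.531
YER018C has the largest |ΔΔCt| = 3.76.

0.074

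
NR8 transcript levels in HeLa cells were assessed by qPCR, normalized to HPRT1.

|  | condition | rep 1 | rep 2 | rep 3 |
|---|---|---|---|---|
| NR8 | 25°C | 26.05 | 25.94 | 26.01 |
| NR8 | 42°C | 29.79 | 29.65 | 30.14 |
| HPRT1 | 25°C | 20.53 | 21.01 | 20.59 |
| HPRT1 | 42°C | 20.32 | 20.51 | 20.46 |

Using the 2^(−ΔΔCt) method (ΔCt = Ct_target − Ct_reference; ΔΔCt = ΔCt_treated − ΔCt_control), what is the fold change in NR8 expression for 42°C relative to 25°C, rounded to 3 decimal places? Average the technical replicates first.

Mean Ct: NR8 25°C 26.000; NR8 42°C 29.860; HPRT1 25°C 20.710; HPRT1 42°C 20.430
ΔCt(25°C) = 26.000 − 20.710 = 5.290
ΔCt(42°C) = 29.860 − 20.430 = 9.430
ΔΔCt = 9.430 − 5.290 = 4.140
Fold change = 2^(−4.140) = 0.0567

0.057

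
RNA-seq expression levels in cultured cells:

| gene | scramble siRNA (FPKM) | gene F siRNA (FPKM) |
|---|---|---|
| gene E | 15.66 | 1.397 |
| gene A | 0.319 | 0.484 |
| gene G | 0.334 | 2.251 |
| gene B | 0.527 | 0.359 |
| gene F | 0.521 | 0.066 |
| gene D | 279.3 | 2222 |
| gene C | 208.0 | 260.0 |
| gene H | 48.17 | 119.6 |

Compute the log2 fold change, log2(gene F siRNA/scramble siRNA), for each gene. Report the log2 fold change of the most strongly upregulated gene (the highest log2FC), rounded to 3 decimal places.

log2(1.397/15.66) = -3.487  (gene E)
log2(0.484/0.319) = 0.601  (gene A)
log2(2.251/0.334) = 2.753  (gene G)
log2(0.359/0.527) = -0.554  (gene B)
log2(0.066/0.521) = -2.981  (gene F)
log2(2222/279.3) = 2.992  (gene D)
log2(260.0/208.0) = 0.322  (gene C)
log2(119.6/48.17) = 1.312  (gene H)
gene D is most strongly upregulated.

2.992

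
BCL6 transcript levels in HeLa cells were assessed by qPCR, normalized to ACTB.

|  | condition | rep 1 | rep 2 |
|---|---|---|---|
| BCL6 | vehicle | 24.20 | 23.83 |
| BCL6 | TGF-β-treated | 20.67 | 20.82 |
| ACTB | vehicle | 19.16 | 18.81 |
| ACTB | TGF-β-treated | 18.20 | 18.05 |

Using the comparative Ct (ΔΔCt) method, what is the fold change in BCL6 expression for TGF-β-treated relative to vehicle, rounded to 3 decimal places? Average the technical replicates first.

Mean Ct: BCL6 vehicle 24.015; BCL6 TGF-β-treated 20.745; ACTB vehicle 18.985; ACTB TGF-β-treated 18.125
ΔCt(vehicle) = 24.015 − 18.985 = 5.030
ΔCt(TGF-β-treated) = 20.745 − 18.125 = 2.620
ΔΔCt = 2.620 − 5.030 = -2.410
Fold change = 2^(−(-2.410)) = 2^2.410 = 5.3147

5.315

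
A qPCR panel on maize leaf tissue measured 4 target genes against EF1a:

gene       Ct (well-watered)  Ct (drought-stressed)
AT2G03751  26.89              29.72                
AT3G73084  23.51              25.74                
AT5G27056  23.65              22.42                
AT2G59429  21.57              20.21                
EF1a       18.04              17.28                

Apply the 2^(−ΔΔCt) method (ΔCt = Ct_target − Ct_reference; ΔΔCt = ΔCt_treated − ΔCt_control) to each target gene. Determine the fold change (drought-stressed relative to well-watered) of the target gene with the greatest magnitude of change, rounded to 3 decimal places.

0.083

AT2G03751: ΔΔCt = (29.72−17.28) − (26.89−18.04) = 12.44 − 8.85 = 3.59; fold change = 2^-3.59 = 0.083
AT3G73084: ΔΔCt = (25.74−17.28) − (23.51−18.04) = 8.46 − 5.47 = 2.99; fold change = 2^-2.99 = 0.126
AT5G27056: ΔΔCt = (22.42−17.28) − (23.65−18.04) = 5.14 − 5.61 = -0.47; fold change = 2^0.47 = 1.385
AT2G59429: ΔΔCt = (20.21−17.28) − (21.57−18.04) = 2.93 − 3.53 = -0.60; fold change = 2^0.60 = 1.516
AT2G03751 has the largest |ΔΔCt| = 3.59.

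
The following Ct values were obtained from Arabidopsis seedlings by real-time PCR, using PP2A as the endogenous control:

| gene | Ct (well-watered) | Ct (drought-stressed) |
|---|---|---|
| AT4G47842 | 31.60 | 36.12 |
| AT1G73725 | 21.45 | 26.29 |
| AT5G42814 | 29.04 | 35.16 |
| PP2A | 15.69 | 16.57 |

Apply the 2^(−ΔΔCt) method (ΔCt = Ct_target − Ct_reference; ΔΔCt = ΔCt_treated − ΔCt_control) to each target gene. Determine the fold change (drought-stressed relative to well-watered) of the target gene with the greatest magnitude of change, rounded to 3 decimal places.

0.026

AT4G47842: ΔΔCt = (36.12−16.57) − (31.60−15.69) = 19.55 − 15.91 = 3.64; fold change = 2^-3.64 = 0.080
AT1G73725: ΔΔCt = (26.29−16.57) − (21.45−15.69) = 9.72 − 5.76 = 3.96; fold change = 2^-3.96 = 0.064
AT5G42814: ΔΔCt = (35.16−16.57) − (29.04−15.69) = 18.59 − 13.35 = 5.24; fold change = 2^-5.24 = 0.026
AT5G42814 has the largest |ΔΔCt| = 5.24.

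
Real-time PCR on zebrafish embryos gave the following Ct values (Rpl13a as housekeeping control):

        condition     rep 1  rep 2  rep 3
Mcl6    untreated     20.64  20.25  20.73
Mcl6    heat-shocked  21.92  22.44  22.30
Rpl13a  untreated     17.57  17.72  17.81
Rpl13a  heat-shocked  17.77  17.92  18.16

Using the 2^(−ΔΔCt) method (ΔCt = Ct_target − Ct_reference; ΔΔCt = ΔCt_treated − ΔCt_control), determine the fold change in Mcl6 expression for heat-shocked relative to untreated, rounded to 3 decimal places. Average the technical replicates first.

0.371

Mean Ct: Mcl6 untreated 20.540; Mcl6 heat-shocked 22.220; Rpl13a untreated 17.700; Rpl13a heat-shocked 17.950
ΔCt(untreated) = 20.540 − 17.700 = 2.840
ΔCt(heat-shocked) = 22.220 − 17.950 = 4.270
ΔΔCt = 4.270 − 2.840 = 1.430
Fold change = 2^(−1.430) = 0.3711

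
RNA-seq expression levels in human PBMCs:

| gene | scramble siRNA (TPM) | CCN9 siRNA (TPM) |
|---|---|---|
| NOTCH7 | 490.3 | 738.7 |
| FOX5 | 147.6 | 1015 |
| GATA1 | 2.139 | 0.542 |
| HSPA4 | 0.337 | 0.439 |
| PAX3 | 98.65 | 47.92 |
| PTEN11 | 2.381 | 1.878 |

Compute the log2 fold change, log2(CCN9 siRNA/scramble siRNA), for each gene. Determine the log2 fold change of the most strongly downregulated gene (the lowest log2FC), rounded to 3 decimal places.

log2(738.7/490.3) = 0.591  (NOTCH7)
log2(1015/147.6) = 2.782  (FOX5)
log2(0.542/2.139) = -1.981  (GATA1)
log2(0.439/0.337) = 0.381  (HSPA4)
log2(47.92/98.65) = -1.042  (PAX3)
log2(1.878/2.381) = -0.342  (PTEN11)
GATA1 is most strongly downregulated.

-1.981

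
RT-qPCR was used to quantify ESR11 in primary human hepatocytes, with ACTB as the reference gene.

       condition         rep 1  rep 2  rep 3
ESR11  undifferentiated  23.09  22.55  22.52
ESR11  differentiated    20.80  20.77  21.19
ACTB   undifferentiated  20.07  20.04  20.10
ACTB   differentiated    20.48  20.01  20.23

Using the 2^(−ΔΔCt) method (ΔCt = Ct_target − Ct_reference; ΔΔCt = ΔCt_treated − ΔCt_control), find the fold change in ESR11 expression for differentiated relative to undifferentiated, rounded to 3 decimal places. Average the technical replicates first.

3.918

Mean Ct: ESR11 undifferentiated 22.720; ESR11 differentiated 20.920; ACTB undifferentiated 20.070; ACTB differentiated 20.240
ΔCt(undifferentiated) = 22.720 − 20.070 = 2.650
ΔCt(differentiated) = 20.920 − 20.240 = 0.680
ΔΔCt = 0.680 − 2.650 = -1.970
Fold change = 2^(−(-1.970)) = 2^1.970 = 3.9177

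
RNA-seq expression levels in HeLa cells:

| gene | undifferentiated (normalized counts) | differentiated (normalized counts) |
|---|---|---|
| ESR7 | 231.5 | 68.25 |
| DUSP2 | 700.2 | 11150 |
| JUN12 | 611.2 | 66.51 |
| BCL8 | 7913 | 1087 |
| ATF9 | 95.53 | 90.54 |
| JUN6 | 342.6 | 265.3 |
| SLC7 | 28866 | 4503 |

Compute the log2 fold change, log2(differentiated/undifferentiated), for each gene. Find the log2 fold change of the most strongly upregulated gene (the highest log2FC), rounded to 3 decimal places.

log2(68.25/231.5) = -1.762  (ESR7)
log2(11150/700.2) = 3.993  (DUSP2)
log2(66.51/611.2) = -3.200  (JUN12)
log2(1087/7913) = -2.864  (BCL8)
log2(90.54/95.53) = -0.077  (ATF9)
log2(265.3/342.6) = -0.369  (JUN6)
log2(4503/28866) = -2.680  (SLC7)
DUSP2 is most strongly upregulated.

3.993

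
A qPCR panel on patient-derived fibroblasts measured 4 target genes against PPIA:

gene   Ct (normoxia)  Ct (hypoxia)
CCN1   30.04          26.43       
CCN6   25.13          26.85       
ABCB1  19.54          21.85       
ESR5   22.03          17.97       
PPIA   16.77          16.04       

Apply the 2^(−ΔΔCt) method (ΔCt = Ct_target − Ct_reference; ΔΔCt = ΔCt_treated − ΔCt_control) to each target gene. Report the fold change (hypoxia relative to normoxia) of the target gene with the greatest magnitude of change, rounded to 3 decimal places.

10.056

CCN1: ΔΔCt = (26.43−16.04) − (30.04−16.77) = 10.39 − 13.27 = -2.88; fold change = 2^2.88 = 7.362
CCN6: ΔΔCt = (26.85−16.04) − (25.13−16.77) = 10.81 − 8.36 = 2.45; fold change = 2^-2.45 = 0.183
ABCB1: ΔΔCt = (21.85−16.04) − (19.54−16.77) = 5.81 − 2.77 = 3.04; fold change = 2^-3.04 = 0.122
ESR5: ΔΔCt = (17.97−16.04) − (22.03−16.77) = 1.93 − 5.26 = -3.33; fold change = 2^3.33 = 10.056
ESR5 has the largest |ΔΔCt| = 3.33.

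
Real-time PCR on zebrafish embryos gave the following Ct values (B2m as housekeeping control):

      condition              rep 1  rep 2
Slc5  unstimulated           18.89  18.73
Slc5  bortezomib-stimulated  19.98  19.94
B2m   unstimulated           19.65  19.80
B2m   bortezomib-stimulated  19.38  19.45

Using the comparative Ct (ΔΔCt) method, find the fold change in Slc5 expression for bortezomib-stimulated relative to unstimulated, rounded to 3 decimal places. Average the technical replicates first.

Mean Ct: Slc5 unstimulated 18.810; Slc5 bortezomib-stimulated 19.960; B2m unstimulated 19.725; B2m bortezomib-stimulated 19.415
ΔCt(unstimulated) = 18.810 − 19.725 = -0.915
ΔCt(bortezomib-stimulated) = 19.960 − 19.415 = 0.545
ΔΔCt = 0.545 − (-0.915) = 1.460
Fold change = 2^(−1.460) = 0.3635

0.363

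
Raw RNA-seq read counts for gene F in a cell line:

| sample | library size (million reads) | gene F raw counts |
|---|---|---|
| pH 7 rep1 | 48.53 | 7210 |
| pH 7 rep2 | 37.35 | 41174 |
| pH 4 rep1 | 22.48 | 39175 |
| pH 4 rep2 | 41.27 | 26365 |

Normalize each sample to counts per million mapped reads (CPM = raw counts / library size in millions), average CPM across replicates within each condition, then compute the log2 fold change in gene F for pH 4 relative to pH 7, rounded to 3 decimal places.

0.929

CPM(pH 7 rep1) = 7210 / 48.53 = 148.5679
CPM(pH 7 rep2) = 41174 / 37.35 = 1102.3829
CPM(pH 4 rep1) = 39175 / 22.48 = 1742.6601
CPM(pH 4 rep2) = 26365 / 41.27 = 638.8418
mean CPM(pH 7) = 625.4754; mean CPM(pH 4) = 1190.7510
Fold change = 1190.7510 / 625.4754 = 1.90375
log2(1.90375) = 0.9288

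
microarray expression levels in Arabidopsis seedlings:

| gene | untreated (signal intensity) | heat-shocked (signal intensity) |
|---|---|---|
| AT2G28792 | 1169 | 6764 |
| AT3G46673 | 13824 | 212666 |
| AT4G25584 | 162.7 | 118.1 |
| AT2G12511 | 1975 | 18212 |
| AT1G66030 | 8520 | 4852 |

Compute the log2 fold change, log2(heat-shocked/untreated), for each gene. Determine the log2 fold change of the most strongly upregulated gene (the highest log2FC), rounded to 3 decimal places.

log2(6764/1169) = 2.533  (AT2G28792)
log2(212666/13824) = 3.943  (AT3G46673)
log2(118.1/162.7) = -0.462  (AT4G25584)
log2(18212/1975) = 3.205  (AT2G12511)
log2(4852/8520) = -0.812  (AT1G66030)
AT3G46673 is most strongly upregulated.

3.943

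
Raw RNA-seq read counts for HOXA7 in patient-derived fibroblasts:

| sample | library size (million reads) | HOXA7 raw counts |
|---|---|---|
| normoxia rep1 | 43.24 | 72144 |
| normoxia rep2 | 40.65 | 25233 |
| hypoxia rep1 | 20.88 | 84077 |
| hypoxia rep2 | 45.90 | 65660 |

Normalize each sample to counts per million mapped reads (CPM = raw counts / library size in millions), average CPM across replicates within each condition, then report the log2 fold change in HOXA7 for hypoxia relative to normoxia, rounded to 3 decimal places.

1.253

CPM(normoxia rep1) = 72144 / 43.24 = 1668.4551
CPM(normoxia rep2) = 25233 / 40.65 = 620.7380
CPM(hypoxia rep1) = 84077 / 20.88 = 4026.6762
CPM(hypoxia rep2) = 65660 / 45.90 = 1430.5011
mean CPM(normoxia) = 1144.5966; mean CPM(hypoxia) = 2728.5887
Fold change = 2728.5887 / 1144.5966 = 2.38389
log2(2.38389) = 1.2533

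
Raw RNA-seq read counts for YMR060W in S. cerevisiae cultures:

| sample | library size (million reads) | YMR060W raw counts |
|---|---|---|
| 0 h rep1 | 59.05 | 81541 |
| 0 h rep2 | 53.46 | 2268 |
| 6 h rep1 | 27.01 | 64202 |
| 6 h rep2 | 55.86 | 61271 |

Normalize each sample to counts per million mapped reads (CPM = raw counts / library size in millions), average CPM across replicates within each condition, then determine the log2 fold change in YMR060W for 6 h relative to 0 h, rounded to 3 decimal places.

1.287

CPM(0 h rep1) = 81541 / 59.05 = 1380.8806
CPM(0 h rep2) = 2268 / 53.46 = 42.4242
CPM(6 h rep1) = 64202 / 27.01 = 2376.9715
CPM(6 h rep2) = 61271 / 55.86 = 1096.8672
mean CPM(0 h) = 711.6524; mean CPM(6 h) = 1736.9193
Fold change = 1736.9193 / 711.6524 = 2.44068
log2(2.44068) = 1.2873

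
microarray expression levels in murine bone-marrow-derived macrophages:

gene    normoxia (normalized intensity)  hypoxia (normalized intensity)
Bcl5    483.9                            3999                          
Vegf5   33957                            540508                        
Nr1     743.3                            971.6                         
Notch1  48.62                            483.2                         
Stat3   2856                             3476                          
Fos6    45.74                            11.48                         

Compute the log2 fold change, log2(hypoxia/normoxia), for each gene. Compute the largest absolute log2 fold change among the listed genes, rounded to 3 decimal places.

log2(3999/483.9) = 3.047  (Bcl5)
log2(540508/33957) = 3.993  (Vegf5)
log2(971.6/743.3) = 0.386  (Nr1)
log2(483.2/48.62) = 3.313  (Notch1)
log2(3476/2856) = 0.283  (Stat3)
log2(11.48/45.74) = -1.994  (Fos6)
The largest magnitude belongs to Vegf5.

3.993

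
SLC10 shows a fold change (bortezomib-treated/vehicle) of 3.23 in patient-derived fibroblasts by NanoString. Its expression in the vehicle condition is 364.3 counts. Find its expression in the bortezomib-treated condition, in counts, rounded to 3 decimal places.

1176.689

bortezomib-treated expression = 364.3 × 3.23 = 1176.689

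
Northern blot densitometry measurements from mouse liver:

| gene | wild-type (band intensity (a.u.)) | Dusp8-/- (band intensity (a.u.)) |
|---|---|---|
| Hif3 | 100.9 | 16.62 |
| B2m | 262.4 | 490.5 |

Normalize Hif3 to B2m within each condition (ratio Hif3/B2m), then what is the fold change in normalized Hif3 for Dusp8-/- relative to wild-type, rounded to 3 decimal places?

0.088

Hif3/B2m (wild-type) = 100.9 / 262.4 = 0.38453
Hif3/B2m (Dusp8-/-) = 16.62 / 490.5 = 0.033884
Fold change = 0.033884 / 0.38453 = 0.0881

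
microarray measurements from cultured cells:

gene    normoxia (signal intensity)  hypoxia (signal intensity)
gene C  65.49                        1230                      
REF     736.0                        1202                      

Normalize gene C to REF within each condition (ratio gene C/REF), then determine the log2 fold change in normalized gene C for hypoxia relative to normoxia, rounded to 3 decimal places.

gene C/REF (normoxia) = 65.49 / 736.0 = 0.088981
gene C/REF (hypoxia) = 1230 / 1202 = 1.0233
Fold change = 1.0233 / 0.088981 = 11.5001
log2(11.5001) = 3.5236

3.524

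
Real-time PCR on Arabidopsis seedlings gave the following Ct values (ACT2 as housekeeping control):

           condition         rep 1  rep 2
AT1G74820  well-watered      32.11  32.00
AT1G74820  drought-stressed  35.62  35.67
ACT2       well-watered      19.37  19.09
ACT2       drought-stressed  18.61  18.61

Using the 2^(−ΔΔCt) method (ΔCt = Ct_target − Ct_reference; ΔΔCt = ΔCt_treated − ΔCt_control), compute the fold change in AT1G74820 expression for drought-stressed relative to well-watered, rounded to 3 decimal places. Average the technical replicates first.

Mean Ct: AT1G74820 well-watered 32.055; AT1G74820 drought-stressed 35.645; ACT2 well-watered 19.230; ACT2 drought-stressed 18.610
ΔCt(well-watered) = 32.055 − 19.230 = 12.825
ΔCt(drought-stressed) = 35.645 − 18.610 = 17.035
ΔΔCt = 17.035 − 12.825 = 4.210
Fold change = 2^(−4.210) = 0.0540

0.054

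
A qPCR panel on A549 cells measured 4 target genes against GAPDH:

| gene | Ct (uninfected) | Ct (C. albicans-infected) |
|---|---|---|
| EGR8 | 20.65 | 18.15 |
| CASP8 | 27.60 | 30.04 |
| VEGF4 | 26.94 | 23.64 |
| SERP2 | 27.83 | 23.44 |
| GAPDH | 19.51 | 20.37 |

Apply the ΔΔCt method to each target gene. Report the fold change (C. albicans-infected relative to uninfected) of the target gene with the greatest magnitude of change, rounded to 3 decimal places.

EGR8: ΔΔCt = (18.15−20.37) − (20.65−19.51) = -2.22 − 1.14 = -3.36; fold change = 2^3.36 = 10.267
CASP8: ΔΔCt = (30.04−20.37) − (27.60−19.51) = 9.67 − 8.09 = 1.58; fold change = 2^-1.58 = 0.334
VEGF4: ΔΔCt = (23.64−20.37) − (26.94−19.51) = 3.27 − 7.43 = -4.16; fold change = 2^4.16 = 17.877
SERP2: ΔΔCt = (23.44−20.37) − (27.83−19.51) = 3.07 − 8.32 = -5.25; fold change = 2^5.25 = 38.055
SERP2 has the largest |ΔΔCt| = 5.25.

38.055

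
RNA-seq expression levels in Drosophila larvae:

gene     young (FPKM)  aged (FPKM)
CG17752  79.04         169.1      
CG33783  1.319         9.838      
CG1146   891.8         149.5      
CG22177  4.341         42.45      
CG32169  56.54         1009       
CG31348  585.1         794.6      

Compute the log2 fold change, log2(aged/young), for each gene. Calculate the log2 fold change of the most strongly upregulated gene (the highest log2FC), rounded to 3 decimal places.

log2(169.1/79.04) = 1.097  (CG17752)
log2(9.838/1.319) = 2.899  (CG33783)
log2(149.5/891.8) = -2.577  (CG1146)
log2(42.45/4.341) = 3.290  (CG22177)
log2(1009/56.54) = 4.158  (CG32169)
log2(794.6/585.1) = 0.442  (CG31348)
CG32169 is most strongly upregulated.

4.158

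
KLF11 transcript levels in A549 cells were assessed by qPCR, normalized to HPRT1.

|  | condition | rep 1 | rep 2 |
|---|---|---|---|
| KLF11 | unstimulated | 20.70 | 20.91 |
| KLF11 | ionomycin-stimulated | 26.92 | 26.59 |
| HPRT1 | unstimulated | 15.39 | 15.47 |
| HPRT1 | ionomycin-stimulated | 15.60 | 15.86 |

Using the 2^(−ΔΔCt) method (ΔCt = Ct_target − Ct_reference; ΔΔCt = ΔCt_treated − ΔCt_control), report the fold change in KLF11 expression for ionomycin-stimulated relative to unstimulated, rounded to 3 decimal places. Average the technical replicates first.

Mean Ct: KLF11 unstimulated 20.805; KLF11 ionomycin-stimulated 26.755; HPRT1 unstimulated 15.430; HPRT1 ionomycin-stimulated 15.730
ΔCt(unstimulated) = 20.805 − 15.430 = 5.375
ΔCt(ionomycin-stimulated) = 26.755 − 15.730 = 11.025
ΔΔCt = 11.025 − 5.375 = 5.650
Fold change = 2^(−5.650) = 0.0199

0.020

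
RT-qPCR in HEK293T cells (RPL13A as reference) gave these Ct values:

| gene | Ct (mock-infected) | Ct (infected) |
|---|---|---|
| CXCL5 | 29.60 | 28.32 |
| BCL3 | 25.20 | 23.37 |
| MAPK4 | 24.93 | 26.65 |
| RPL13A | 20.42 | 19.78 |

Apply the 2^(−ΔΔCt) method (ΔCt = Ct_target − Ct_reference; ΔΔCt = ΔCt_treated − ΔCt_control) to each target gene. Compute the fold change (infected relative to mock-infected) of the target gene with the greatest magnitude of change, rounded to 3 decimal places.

0.195

CXCL5: ΔΔCt = (28.32−19.78) − (29.60−20.42) = 8.54 − 9.18 = -0.64; fold change = 2^0.64 = 1.558
BCL3: ΔΔCt = (23.37−19.78) − (25.20−20.42) = 3.59 − 4.78 = -1.19; fold change = 2^1.19 = 2.282
MAPK4: ΔΔCt = (26.65−19.78) − (24.93−20.42) = 6.87 − 4.51 = 2.36; fold change = 2^-2.36 = 0.195
MAPK4 has the largest |ΔΔCt| = 2.36.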